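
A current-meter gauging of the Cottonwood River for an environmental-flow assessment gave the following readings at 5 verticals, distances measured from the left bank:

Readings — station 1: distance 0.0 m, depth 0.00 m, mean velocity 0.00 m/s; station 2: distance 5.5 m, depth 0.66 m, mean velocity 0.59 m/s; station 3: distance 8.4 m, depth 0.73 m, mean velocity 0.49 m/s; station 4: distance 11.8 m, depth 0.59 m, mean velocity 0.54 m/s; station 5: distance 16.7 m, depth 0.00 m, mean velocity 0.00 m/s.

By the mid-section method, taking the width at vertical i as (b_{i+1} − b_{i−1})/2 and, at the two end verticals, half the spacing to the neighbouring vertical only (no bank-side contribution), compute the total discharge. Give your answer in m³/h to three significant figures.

14700 m³/h

w_2 = (8.4 − 0.0)/2 = 4.2 m; q_2 = 0.59 × 0.66 × 4.2 = 1.635 m³/s
w_3 = (11.8 − 5.5)/2 = 3.15 m; q_3 = 0.49 × 0.73 × 3.15 = 1.127 m³/s
w_4 = (16.7 − 8.4)/2 = 4.15 m; q_4 = 0.54 × 0.59 × 4.15 = 1.322 m³/s
Stations 1, 5 contribute zero (depth or velocity is 0).
Q = Σ qᵢ = 4.084 m³/s
= 4.084 × 3600 = 14700 m³/h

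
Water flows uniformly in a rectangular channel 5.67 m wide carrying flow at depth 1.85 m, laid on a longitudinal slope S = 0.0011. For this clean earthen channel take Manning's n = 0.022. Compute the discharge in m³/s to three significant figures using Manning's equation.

A = b·y = 5.67 × 1.85 = 10.49 m²
P = b + 2y = 5.67 + 2×1.85 = 9.370 m
R = A/P = 10.49/9.370 = 1.119 m
Q = (1/n)·A·R^(2/3)·S^(1/2) = (1/0.022) × 10.49 × 1.119^(2/3) × 0.0011^(1/2) = 17.05 m³/s

17.0 m³/s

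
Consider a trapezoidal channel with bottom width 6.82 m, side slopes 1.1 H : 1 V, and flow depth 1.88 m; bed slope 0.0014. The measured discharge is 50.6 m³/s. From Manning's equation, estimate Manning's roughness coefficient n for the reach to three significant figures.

0.0151

A = (b + z·y)·y = (6.82 + 1.1×1.88)×1.88 = 16.71 m²
P = b + 2y√(1+z²) = 6.82 + 2×1.88×√(1+1.1²) = 12.41 m
R = A/P = 16.71/12.41 = 1.346 m
n = (1/Q)·A·R^(2/3)·S^(1/2) = (1/50.6) × 16.71 × 1.219 × 0.03742 = 0.01507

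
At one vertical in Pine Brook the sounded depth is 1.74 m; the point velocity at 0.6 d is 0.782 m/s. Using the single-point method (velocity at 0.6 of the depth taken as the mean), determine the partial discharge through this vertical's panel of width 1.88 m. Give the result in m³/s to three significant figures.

v̄ = v₀.₆ = 0.782 m/s
q = v̄ × d × w = 0.7820 × 1.74 × 1.88 = 2.558 m³/s

2.56 m³/s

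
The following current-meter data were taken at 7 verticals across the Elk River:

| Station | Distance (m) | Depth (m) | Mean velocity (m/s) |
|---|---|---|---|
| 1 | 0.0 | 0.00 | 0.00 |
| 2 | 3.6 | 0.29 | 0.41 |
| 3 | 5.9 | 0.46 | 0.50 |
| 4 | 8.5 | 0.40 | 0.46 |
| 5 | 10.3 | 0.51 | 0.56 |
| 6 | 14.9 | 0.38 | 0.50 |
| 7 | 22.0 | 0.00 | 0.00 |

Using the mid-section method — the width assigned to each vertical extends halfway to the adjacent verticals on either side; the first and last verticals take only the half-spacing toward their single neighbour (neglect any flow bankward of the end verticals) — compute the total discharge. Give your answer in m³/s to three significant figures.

3.34 m³/s

w_2 = (5.9 − 0.0)/2 = 2.95 m; q_2 = 0.41 × 0.29 × 2.95 = 0.3508 m³/s
w_3 = (8.5 − 3.6)/2 = 2.45 m; q_3 = 0.50 × 0.46 × 2.45 = 0.5635 m³/s
w_4 = (10.3 − 5.9)/2 = 2.2 m; q_4 = 0.46 × 0.40 × 2.2 = 0.4048 m³/s
w_5 = (14.9 − 8.5)/2 = 3.2 m; q_5 = 0.56 × 0.51 × 3.2 = 0.9139 m³/s
w_6 = (22.0 − 10.3)/2 = 5.85 m; q_6 = 0.50 × 0.38 × 5.85 = 1.112 m³/s
Stations 1, 7 contribute zero (depth or velocity is 0).
Q = Σ qᵢ = 3.344 m³/s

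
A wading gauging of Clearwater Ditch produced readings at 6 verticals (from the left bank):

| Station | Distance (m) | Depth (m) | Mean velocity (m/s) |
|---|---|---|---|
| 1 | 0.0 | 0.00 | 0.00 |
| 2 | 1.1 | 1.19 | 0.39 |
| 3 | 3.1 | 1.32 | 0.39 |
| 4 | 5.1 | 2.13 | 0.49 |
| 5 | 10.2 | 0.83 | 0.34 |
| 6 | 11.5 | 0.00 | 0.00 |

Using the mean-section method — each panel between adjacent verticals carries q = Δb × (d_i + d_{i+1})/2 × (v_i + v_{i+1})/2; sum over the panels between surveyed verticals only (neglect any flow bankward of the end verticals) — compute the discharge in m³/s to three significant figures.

Panel 1-2: Δb = 1.1 m, d̄ = (0.00+1.19)/2 = 0.595, v̄ = (0.00+0.39)/2 = 0.195 → q = 1.1×0.595×0.195 = 0.1276 m³/s
Panel 2-3: Δb = 2 m, d̄ = (1.19+1.32)/2 = 1.255, v̄ = (0.39+0.39)/2 = 0.39 → q = 2×1.255×0.39 = 0.9789 m³/s
Panel 3-4: Δb = 2 m, d̄ = (1.32+2.13)/2 = 1.725, v̄ = (0.39+0.49)/2 = 0.44 → q = 2×1.725×0.44 = 1.518 m³/s
Panel 4-5: Δb = 5.1 m, d̄ = (2.13+0.83)/2 = 1.48, v̄ = (0.49+0.34)/2 = 0.415 → q = 5.1×1.48×0.415 = 3.132 m³/s
Panel 5-6: Δb = 1.3 m, d̄ = (0.83+0.00)/2 = 0.415, v̄ = (0.34+0.00)/2 = 0.17 → q = 1.3×0.415×0.17 = 0.09172 m³/s
Q = Σ q = 5.849 m³/s

5.85 m³/s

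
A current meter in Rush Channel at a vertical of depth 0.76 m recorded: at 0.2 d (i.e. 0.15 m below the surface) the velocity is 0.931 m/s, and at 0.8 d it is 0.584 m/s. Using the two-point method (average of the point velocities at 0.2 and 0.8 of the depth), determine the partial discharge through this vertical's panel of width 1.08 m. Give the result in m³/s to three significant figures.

0.622 m³/s

v̄ = (0.931 + 0.584) / 2 = 0.7575 m/s
q = v̄ × d × w = 0.7575 × 0.76 × 1.08 = 0.6218 m³/s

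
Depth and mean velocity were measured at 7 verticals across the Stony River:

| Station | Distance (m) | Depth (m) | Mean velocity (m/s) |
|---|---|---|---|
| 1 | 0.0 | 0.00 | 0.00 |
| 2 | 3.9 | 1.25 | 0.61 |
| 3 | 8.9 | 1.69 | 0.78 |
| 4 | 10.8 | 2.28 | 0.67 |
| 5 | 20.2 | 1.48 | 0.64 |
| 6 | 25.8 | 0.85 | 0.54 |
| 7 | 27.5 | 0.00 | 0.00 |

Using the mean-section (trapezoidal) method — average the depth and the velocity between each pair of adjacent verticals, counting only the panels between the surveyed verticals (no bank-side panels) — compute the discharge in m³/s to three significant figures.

Panel 1-2: Δb = 3.9 m, d̄ = (0.00+1.25)/2 = 0.625, v̄ = (0.00+0.61)/2 = 0.305 → q = 3.9×0.625×0.305 = 0.7434 m³/s
Panel 2-3: Δb = 5 m, d̄ = (1.25+1.69)/2 = 1.47, v̄ = (0.61+0.78)/2 = 0.695 → q = 5×1.47×0.695 = 5.108 m³/s
Panel 3-4: Δb = 1.9 m, d̄ = (1.69+2.28)/2 = 1.985, v̄ = (0.78+0.67)/2 = 0.725 → q = 1.9×1.985×0.725 = 2.734 m³/s
Panel 4-5: Δb = 9.4 m, d̄ = (2.28+1.48)/2 = 1.88, v̄ = (0.67+0.64)/2 = 0.655 → q = 9.4×1.88×0.655 = 11.58 m³/s
Panel 5-6: Δb = 5.6 m, d̄ = (1.48+0.85)/2 = 1.165, v̄ = (0.64+0.54)/2 = 0.59 → q = 5.6×1.165×0.59 = 3.849 m³/s
Panel 6-7: Δb = 1.7 m, d̄ = (0.85+0.00)/2 = 0.425, v̄ = (0.54+0.00)/2 = 0.27 → q = 1.7×0.425×0.27 = 0.1951 m³/s
Q = Σ q = 24.21 m³/s

24.2 m³/s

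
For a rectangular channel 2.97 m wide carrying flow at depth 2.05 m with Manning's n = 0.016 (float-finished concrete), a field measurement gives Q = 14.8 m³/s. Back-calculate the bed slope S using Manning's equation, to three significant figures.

A = b·y = 2.97 × 2.05 = 6.089 m²
P = b + 2y = 2.97 + 2×2.05 = 7.070 m
R = A/P = 6.089/7.070 = 0.8612 m
S = (Q·n / (1·A·R^(2/3)))² = (14.8×0.016 / (1×6.089×0.9052))² = 0.001846

0.00185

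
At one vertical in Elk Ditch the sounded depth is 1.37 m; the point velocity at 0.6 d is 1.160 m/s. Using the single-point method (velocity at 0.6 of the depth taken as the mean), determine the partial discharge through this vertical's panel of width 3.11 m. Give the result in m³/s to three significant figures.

4.94 m³/s

v̄ = v₀.₆ = 1.160 m/s
q = v̄ × d × w = 1.160 × 1.37 × 3.11 = 4.942 m³/s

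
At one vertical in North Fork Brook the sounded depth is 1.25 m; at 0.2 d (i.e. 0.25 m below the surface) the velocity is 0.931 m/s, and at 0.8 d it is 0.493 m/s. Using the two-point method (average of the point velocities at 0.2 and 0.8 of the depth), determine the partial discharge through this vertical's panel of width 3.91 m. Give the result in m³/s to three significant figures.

v̄ = (0.931 + 0.493) / 2 = 0.7120 m/s
q = v̄ × d × w = 0.7120 × 1.25 × 3.91 = 3.480 m³/s

3.48 m³/s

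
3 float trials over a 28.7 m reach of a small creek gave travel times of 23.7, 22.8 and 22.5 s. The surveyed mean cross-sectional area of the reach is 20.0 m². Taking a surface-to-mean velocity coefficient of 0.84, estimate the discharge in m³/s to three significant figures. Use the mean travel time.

t̄ = (23.7 + 22.8 + 22.5) / 3 = 23 s
v_surface = L / t̄ = 28.7 / 23 = 1.248 m/s
v_mean = 0.84 × 1.248 = 1.048 m/s
Q = A × v_mean = 20.0 × 1.048 = 20.96 m³/s

21.0 m³/s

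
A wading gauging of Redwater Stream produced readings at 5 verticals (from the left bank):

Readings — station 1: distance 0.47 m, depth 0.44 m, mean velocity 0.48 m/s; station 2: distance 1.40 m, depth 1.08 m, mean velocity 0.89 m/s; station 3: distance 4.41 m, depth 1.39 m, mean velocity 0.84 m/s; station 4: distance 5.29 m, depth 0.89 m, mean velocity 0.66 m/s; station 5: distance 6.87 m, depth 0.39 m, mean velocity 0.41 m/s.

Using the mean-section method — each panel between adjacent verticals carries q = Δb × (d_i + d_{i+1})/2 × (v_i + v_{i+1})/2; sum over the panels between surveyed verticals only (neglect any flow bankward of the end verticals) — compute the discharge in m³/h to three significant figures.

18000 m³/h

Panel 1-2: Δb = 0.93 m, d̄ = (0.44+1.08)/2 = 0.76, v̄ = (0.48+0.89)/2 = 0.685 → q = 0.93×0.76×0.685 = 0.4842 m³/s
Panel 2-3: Δb = 3.01 m, d̄ = (1.08+1.39)/2 = 1.235, v̄ = (0.89+0.84)/2 = 0.865 → q = 3.01×1.235×0.865 = 3.216 m³/s
Panel 3-4: Δb = 0.88 m, d̄ = (1.39+0.89)/2 = 1.14, v̄ = (0.84+0.66)/2 = 0.75 → q = 0.88×1.14×0.75 = 0.7524 m³/s
Panel 4-5: Δb = 1.58 m, d̄ = (0.89+0.39)/2 = 0.64, v̄ = (0.66+0.41)/2 = 0.535 → q = 1.58×0.64×0.535 = 0.5410 m³/s
Q = Σ q = 4.993 m³/s
= 4.993 × 3600 = 17980 m³/h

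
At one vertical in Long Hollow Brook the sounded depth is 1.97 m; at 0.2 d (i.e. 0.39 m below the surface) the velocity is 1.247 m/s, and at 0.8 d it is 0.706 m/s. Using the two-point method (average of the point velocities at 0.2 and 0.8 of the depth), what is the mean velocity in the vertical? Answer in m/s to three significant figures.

0.977 m/s

v̄ = (1.247 + 0.706) / 2 = 0.9765 m/s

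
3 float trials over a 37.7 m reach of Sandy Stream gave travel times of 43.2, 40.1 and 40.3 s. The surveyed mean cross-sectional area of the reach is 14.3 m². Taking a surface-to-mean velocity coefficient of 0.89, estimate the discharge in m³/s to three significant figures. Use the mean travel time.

11.6 m³/s

t̄ = (43.2 + 40.1 + 40.3) / 3 = 41.2 s
v_surface = L / t̄ = 37.7 / 41.2 = 0.9150 m/s
v_mean = 0.89 × 0.9150 = 0.8144 m/s
Q = A × v_mean = 14.3 × 0.8144 = 11.65 m³/s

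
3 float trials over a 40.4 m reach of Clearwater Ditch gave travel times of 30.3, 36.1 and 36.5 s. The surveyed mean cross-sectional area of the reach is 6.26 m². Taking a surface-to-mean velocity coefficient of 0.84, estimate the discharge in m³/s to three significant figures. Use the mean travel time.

t̄ = (30.3 + 36.1 + 36.5) / 3 = 34.3 s
v_surface = L / t̄ = 40.4 / 34.3 = 1.178 m/s
v_mean = 0.84 × 1.178 = 0.9894 m/s
Q = A × v_mean = 6.26 × 0.9894 = 6.194 m³/s

6.19 m³/s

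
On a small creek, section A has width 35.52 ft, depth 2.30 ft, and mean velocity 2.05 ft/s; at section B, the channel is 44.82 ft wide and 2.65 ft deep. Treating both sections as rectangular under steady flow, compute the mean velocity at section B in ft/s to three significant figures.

1.41 ft/s

Q = A₁V₁ = (35.52×2.30) × 2.05 = 167.5 ft³/s
A₂ = 44.82 × 2.65 = 118.8 ft²
V₂ = Q/A₂ = 167.5/118.8 = 1.410 ft/s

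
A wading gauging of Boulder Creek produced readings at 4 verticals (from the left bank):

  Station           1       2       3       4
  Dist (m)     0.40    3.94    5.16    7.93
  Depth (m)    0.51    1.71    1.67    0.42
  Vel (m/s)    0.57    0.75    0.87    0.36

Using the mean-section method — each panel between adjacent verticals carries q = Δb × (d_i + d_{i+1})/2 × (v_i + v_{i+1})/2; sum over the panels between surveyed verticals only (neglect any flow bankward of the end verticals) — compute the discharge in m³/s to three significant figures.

Panel 1-2: Δb = 3.54 m, d̄ = (0.51+1.71)/2 = 1.11, v̄ = (0.57+0.75)/2 = 0.66 → q = 3.54×1.11×0.66 = 2.593 m³/s
Panel 2-3: Δb = 1.22 m, d̄ = (1.71+1.67)/2 = 1.69, v̄ = (0.75+0.87)/2 = 0.81 → q = 1.22×1.69×0.81 = 1.670 m³/s
Panel 3-4: Δb = 2.77 m, d̄ = (1.67+0.42)/2 = 1.045, v̄ = (0.87+0.36)/2 = 0.615 → q = 2.77×1.045×0.615 = 1.780 m³/s
Q = Σ q = 6.044 m³/s

6.04 m³/s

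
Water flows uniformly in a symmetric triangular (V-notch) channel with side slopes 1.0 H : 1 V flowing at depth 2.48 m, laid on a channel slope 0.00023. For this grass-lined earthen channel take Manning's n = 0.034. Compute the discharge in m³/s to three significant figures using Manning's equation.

2.51 m³/s

A = z·y² = 1.0×2.48² = 6.150 m²
P = 2y√(1+z²) = 2×2.48×√(1+1.0²) = 7.014 m
R = A/P = 6.150/7.014 = 0.8768 m
Q = (1/n)·A·R^(2/3)·S^(1/2) = (1/0.034) × 6.150 × 0.8768^(2/3) × 0.00023^(1/2) = 2.513 m³/s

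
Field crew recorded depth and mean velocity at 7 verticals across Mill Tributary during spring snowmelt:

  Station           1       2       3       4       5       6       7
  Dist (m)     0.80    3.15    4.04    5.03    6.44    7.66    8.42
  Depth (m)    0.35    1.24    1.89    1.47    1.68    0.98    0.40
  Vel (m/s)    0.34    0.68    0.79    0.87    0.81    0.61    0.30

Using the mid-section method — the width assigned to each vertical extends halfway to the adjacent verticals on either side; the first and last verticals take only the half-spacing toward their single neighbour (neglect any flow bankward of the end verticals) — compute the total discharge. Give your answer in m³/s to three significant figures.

6.87 m³/s

w_1 = (3.15 − 0.80)/2 = 1.175 m; q_1 = 0.34 × 0.35 × 1.175 = 0.1398 m³/s
w_2 = (4.04 − 0.80)/2 = 1.62 m; q_2 = 0.68 × 1.24 × 1.62 = 1.366 m³/s
w_3 = (5.03 − 3.15)/2 = 0.94 m; q_3 = 0.79 × 1.89 × 0.94 = 1.404 m³/s
w_4 = (6.44 − 4.04)/2 = 1.2 m; q_4 = 0.87 × 1.47 × 1.2 = 1.535 m³/s
w_5 = (7.66 − 5.03)/2 = 1.315 m; q_5 = 0.81 × 1.68 × 1.315 = 1.789 m³/s
w_6 = (8.42 − 6.44)/2 = 0.99 m; q_6 = 0.61 × 0.98 × 0.99 = 0.5918 m³/s
w_7 = (8.42 − 7.66)/2 = 0.38 m; q_7 = 0.30 × 0.40 × 0.38 = 0.04560 m³/s
Q = Σ qᵢ = 6.871 m³/s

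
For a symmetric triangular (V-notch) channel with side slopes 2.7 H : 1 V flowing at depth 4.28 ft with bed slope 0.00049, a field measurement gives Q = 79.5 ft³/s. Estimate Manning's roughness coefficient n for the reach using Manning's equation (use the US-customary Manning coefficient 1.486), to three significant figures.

A = z·y² = 2.7×4.28² = 49.46 ft²
P = 2y√(1+z²) = 2×4.28×√(1+2.7²) = 24.65 ft
R = A/P = 49.46/24.65 = 2.007 ft
n = (1.486/Q)·A·R^(2/3)·S^(1/2) = (1.486/79.5) × 49.46 × 1.591 × 0.02214 = 0.03256

0.0326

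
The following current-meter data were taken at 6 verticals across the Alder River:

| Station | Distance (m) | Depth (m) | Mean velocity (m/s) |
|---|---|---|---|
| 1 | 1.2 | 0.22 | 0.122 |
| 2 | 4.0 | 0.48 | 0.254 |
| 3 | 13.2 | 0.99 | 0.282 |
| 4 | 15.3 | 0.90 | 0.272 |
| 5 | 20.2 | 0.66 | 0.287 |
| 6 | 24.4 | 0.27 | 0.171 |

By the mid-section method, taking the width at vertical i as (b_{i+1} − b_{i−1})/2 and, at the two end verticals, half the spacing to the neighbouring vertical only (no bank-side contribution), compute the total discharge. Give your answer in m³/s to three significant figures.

w_1 = (4.0 − 1.2)/2 = 1.4 m; q_1 = 0.122 × 0.22 × 1.4 = 0.03758 m³/s
w_2 = (13.2 − 1.2)/2 = 6 m; q_2 = 0.254 × 0.48 × 6 = 0.7315 m³/s
w_3 = (15.3 − 4.0)/2 = 5.65 m; q_3 = 0.282 × 0.99 × 5.65 = 1.577 m³/s
w_4 = (20.2 − 13.2)/2 = 3.5 m; q_4 = 0.272 × 0.90 × 3.5 = 0.8568 m³/s
w_5 = (24.4 − 15.3)/2 = 4.55 m; q_5 = 0.287 × 0.66 × 4.55 = 0.8619 m³/s
w_6 = (24.4 − 20.2)/2 = 2.1 m; q_6 = 0.171 × 0.27 × 2.1 = 0.09696 m³/s
Q = Σ qᵢ = 4.162 m³/s

4.16 m³/s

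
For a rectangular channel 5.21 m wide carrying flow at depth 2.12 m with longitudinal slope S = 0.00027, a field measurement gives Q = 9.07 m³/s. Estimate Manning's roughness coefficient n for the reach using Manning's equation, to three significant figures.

0.0222

A = b·y = 5.21 × 2.12 = 11.05 m²
P = b + 2y = 5.21 + 2×2.12 = 9.450 m
R = A/P = 11.05/9.450 = 1.169 m
n = (1/Q)·A·R^(2/3)·S^(1/2) = (1/9.07) × 11.05 × 1.110 × 0.01643 = 0.02220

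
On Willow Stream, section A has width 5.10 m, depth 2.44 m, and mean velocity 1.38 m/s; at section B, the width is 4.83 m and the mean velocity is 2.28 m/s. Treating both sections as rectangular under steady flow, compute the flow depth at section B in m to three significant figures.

1.56 m

Q = A₁V₁ = (5.10×2.44) × 1.38 = 17.17 m³/s
d₂ = Q/(b₂ V₂) = 17.17/(4.83×2.28) = 1.559 m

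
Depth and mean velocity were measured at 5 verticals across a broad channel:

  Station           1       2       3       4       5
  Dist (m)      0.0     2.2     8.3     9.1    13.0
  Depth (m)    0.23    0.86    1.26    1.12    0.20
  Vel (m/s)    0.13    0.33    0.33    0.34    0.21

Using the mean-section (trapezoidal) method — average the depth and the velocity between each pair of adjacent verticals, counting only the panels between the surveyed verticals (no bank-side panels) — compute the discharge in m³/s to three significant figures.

3.44 m³/s

Panel 1-2: Δb = 2.2 m, d̄ = (0.23+0.86)/2 = 0.545, v̄ = (0.13+0.33)/2 = 0.23 → q = 2.2×0.545×0.23 = 0.2758 m³/s
Panel 2-3: Δb = 6.1 m, d̄ = (0.86+1.26)/2 = 1.06, v̄ = (0.33+0.33)/2 = 0.33 → q = 6.1×1.06×0.33 = 2.134 m³/s
Panel 3-4: Δb = 0.8 m, d̄ = (1.26+1.12)/2 = 1.19, v̄ = (0.33+0.34)/2 = 0.335 → q = 0.8×1.19×0.335 = 0.3189 m³/s
Panel 4-5: Δb = 3.9 m, d̄ = (1.12+0.20)/2 = 0.66, v̄ = (0.34+0.21)/2 = 0.275 → q = 3.9×0.66×0.275 = 0.7079 m³/s
Q = Σ q = 3.436 m³/s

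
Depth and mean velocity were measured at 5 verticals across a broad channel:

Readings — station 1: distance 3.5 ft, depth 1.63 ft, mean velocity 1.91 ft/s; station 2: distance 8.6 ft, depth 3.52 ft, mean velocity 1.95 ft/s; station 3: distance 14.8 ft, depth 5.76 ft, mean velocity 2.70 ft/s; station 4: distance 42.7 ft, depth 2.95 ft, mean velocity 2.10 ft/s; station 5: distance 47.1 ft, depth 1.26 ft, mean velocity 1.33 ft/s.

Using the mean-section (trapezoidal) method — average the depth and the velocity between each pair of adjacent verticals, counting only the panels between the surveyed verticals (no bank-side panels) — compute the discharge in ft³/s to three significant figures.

Panel 1-2: Δb = 5.1 ft, d̄ = (1.63+3.52)/2 = 2.575, v̄ = (1.91+1.95)/2 = 1.93 → q = 5.1×2.575×1.93 = 25.35 ft³/s
Panel 2-3: Δb = 6.2 ft, d̄ = (3.52+5.76)/2 = 4.64, v̄ = (1.95+2.70)/2 = 2.325 → q = 6.2×4.64×2.325 = 66.89 ft³/s
Panel 3-4: Δb = 27.9 ft, d̄ = (5.76+2.95)/2 = 4.355, v̄ = (2.70+2.10)/2 = 2.4 → q = 27.9×4.355×2.4 = 291.6 ft³/s
Panel 4-5: Δb = 4.4 ft, d̄ = (2.95+1.26)/2 = 2.105, v̄ = (2.10+1.33)/2 = 1.715 → q = 4.4×2.105×1.715 = 15.88 ft³/s
Q = Σ q = 399.7 ft³/s

400 ft³/s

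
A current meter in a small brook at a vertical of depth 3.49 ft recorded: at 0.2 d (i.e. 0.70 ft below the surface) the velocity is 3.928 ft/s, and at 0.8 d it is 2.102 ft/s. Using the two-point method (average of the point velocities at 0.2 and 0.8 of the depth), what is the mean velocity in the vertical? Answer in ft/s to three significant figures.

v̄ = (3.928 + 2.102) / 2 = 3.015 ft/s

3.02 ft/s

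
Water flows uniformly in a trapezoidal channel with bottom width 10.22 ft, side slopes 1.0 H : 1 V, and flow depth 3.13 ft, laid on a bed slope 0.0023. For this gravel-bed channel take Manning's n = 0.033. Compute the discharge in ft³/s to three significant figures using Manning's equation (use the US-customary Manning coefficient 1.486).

A = (b + z·y)·y = (10.22 + 1.0×3.13)×3.13 = 41.79 ft²
P = b + 2y√(1+z²) = 10.22 + 2×3.13×√(1+1.0²) = 19.07 ft
R = A/P = 41.79/19.07 = 2.191 ft
Q = (1.486/n)·A·R^(2/3)·S^(1/2) = (1.486/0.033) × 41.79 × 2.191^(2/3) × 0.0023^(1/2) = 152.2 ft³/s

152 ft³/s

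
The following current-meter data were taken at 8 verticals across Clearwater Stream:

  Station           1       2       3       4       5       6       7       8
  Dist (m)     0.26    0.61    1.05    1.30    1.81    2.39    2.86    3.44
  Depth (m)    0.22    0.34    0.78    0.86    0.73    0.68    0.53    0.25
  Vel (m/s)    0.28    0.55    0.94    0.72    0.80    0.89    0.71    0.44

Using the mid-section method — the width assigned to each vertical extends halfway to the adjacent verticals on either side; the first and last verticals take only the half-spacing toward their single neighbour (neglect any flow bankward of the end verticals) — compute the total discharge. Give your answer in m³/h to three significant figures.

5180 m³/h

w_1 = (0.61 − 0.26)/2 = 0.175 m; q_1 = 0.28 × 0.22 × 0.175 = 0.01078 m³/s
w_2 = (1.05 − 0.26)/2 = 0.395 m; q_2 = 0.55 × 0.34 × 0.395 = 0.07387 m³/s
w_3 = (1.30 − 0.61)/2 = 0.345 m; q_3 = 0.94 × 0.78 × 0.345 = 0.2530 m³/s
w_4 = (1.81 − 1.05)/2 = 0.38 m; q_4 = 0.72 × 0.86 × 0.38 = 0.2353 m³/s
w_5 = (2.39 − 1.30)/2 = 0.545 m; q_5 = 0.80 × 0.73 × 0.545 = 0.3183 m³/s
w_6 = (2.86 − 1.81)/2 = 0.525 m; q_6 = 0.89 × 0.68 × 0.525 = 0.3177 m³/s
w_7 = (3.44 − 2.39)/2 = 0.525 m; q_7 = 0.71 × 0.53 × 0.525 = 0.1976 m³/s
w_8 = (3.44 − 2.86)/2 = 0.29 m; q_8 = 0.44 × 0.25 × 0.29 = 0.03190 m³/s
Q = Σ qᵢ = 1.438 m³/s
= 1.438 × 3600 = 5178 m³/h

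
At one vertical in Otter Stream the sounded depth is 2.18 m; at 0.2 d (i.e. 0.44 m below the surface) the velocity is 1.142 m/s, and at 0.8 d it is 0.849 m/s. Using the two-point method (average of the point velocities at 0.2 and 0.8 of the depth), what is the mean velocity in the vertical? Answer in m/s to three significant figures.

v̄ = (1.142 + 0.849) / 2 = 0.9955 m/s

0.996 m/s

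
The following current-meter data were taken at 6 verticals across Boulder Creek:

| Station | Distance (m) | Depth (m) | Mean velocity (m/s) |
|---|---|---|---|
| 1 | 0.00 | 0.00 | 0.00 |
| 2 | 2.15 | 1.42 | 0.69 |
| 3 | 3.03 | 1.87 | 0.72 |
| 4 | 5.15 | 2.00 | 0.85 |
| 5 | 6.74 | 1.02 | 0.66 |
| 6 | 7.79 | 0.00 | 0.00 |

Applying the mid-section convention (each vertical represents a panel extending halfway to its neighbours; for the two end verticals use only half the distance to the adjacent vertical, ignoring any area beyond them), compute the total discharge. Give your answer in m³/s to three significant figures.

w_2 = (3.03 − 0.00)/2 = 1.515 m; q_2 = 0.69 × 1.42 × 1.515 = 1.484 m³/s
w_3 = (5.15 − 2.15)/2 = 1.5 m; q_3 = 0.72 × 1.87 × 1.5 = 2.020 m³/s
w_4 = (6.74 − 3.03)/2 = 1.855 m; q_4 = 0.85 × 2.00 × 1.855 = 3.154 m³/s
w_5 = (7.79 − 5.15)/2 = 1.32 m; q_5 = 0.66 × 1.02 × 1.32 = 0.8886 m³/s
Stations 1, 6 contribute zero (depth or velocity is 0).
Q = Σ qᵢ = 7.546 m³/s

7.55 m³/s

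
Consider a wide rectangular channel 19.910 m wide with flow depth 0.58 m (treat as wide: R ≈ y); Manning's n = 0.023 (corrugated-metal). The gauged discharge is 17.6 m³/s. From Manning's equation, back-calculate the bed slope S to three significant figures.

A = b·y = 19.910 × 0.58 = 11.55 m²
Wide channel: R ≈ y = 0.58 m
S = (Q·n / (1·A·R^(2/3)))² = (17.6×0.023 / (1×11.55×0.6955))² = 0.002540

0.00254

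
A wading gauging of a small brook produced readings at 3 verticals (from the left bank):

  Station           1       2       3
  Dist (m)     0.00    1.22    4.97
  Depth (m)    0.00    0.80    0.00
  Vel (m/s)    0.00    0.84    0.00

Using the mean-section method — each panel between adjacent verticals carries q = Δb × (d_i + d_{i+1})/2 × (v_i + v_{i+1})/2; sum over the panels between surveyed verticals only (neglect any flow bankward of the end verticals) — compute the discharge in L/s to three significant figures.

835 L/s

Panel 1-2: Δb = 1.22 m, d̄ = (0.00+0.80)/2 = 0.4, v̄ = (0.00+0.84)/2 = 0.42 → q = 1.22×0.4×0.42 = 0.2050 m³/s
Panel 2-3: Δb = 3.75 m, d̄ = (0.80+0.00)/2 = 0.4, v̄ = (0.84+0.00)/2 = 0.42 → q = 3.75×0.4×0.42 = 0.6300 m³/s
Q = Σ q = 0.8350 m³/s
= 0.8350 × 1000 = 835.0 L/s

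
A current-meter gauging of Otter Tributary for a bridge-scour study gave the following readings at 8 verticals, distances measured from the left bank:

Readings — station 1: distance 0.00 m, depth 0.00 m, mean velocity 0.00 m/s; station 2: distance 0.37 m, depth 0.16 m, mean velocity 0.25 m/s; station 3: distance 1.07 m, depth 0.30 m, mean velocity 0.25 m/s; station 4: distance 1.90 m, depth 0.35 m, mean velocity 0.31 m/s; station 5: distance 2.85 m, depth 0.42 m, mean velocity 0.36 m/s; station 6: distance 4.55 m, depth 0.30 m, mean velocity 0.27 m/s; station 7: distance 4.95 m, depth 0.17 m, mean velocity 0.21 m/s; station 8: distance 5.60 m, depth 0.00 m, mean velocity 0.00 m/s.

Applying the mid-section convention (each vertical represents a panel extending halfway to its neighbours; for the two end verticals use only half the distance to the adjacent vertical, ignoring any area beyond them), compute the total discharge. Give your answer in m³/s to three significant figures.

0.479 m³/s

w_2 = (1.07 − 0.00)/2 = 0.535 m; q_2 = 0.25 × 0.16 × 0.535 = 0.02140 m³/s
w_3 = (1.90 − 0.37)/2 = 0.765 m; q_3 = 0.25 × 0.30 × 0.765 = 0.05738 m³/s
w_4 = (2.85 − 1.07)/2 = 0.89 m; q_4 = 0.31 × 0.35 × 0.89 = 0.09657 m³/s
w_5 = (4.55 − 1.90)/2 = 1.325 m; q_5 = 0.36 × 0.42 × 1.325 = 0.2003 m³/s
w_6 = (4.95 − 2.85)/2 = 1.05 m; q_6 = 0.27 × 0.30 × 1.05 = 0.08505 m³/s
w_7 = (5.60 − 4.55)/2 = 0.525 m; q_7 = 0.21 × 0.17 × 0.525 = 0.01874 m³/s
Stations 1, 8 contribute zero (depth or velocity is 0).
Q = Σ qᵢ = 0.4795 m³/s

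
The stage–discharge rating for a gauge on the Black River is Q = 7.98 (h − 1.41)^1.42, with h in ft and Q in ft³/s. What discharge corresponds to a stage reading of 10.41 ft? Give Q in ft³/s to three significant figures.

181 ft³/s

Q = 7.98 × (10.41 − 1.41)^1.42 = 7.98 × 9^1.42 = 180.7 ft³/s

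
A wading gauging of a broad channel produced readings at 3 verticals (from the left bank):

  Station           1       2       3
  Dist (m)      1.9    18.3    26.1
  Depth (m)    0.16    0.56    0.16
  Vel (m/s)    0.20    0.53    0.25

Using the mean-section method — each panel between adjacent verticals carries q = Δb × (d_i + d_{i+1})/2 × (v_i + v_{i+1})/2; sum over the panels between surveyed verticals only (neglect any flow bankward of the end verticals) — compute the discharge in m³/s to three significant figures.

3.25 m³/s

Panel 1-2: Δb = 16.4 m, d̄ = (0.16+0.56)/2 = 0.36, v̄ = (0.20+0.53)/2 = 0.365 → q = 16.4×0.36×0.365 = 2.155 m³/s
Panel 2-3: Δb = 7.8 m, d̄ = (0.56+0.16)/2 = 0.36, v̄ = (0.53+0.25)/2 = 0.39 → q = 7.8×0.36×0.39 = 1.095 m³/s
Q = Σ q = 3.250 m³/s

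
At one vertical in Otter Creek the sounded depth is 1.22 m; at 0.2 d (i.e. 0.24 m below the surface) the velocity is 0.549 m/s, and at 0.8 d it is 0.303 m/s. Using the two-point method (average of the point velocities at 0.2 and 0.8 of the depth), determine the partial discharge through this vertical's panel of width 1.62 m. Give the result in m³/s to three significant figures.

0.842 m³/s

v̄ = (0.549 + 0.303) / 2 = 0.4260 m/s
q = v̄ × d × w = 0.4260 × 1.22 × 1.62 = 0.8419 m³/s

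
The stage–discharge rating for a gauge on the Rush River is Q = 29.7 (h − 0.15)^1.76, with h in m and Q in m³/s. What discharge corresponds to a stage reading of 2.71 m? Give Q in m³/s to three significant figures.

155 m³/s

Q = 29.7 × (2.71 − 0.15)^1.76 = 29.7 × 2.56^1.76 = 155.3 m³/s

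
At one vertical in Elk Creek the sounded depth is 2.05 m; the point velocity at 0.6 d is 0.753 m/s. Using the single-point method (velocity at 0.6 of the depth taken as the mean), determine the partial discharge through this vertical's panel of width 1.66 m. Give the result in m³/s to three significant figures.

v̄ = v₀.₆ = 0.753 m/s
q = v̄ × d × w = 0.7530 × 2.05 × 1.66 = 2.562 m³/s

2.56 m³/s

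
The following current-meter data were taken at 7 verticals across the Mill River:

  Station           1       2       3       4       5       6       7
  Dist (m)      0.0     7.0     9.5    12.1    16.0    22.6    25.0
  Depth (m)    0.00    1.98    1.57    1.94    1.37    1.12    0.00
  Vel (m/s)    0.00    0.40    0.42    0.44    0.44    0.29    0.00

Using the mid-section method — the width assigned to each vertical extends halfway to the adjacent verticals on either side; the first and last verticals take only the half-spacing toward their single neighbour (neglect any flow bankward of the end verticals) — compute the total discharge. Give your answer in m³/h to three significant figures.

w_2 = (9.5 − 0.0)/2 = 4.75 m; q_2 = 0.40 × 1.98 × 4.75 = 3.762 m³/s
w_3 = (12.1 − 7.0)/2 = 2.55 m; q_3 = 0.42 × 1.57 × 2.55 = 1.681 m³/s
w_4 = (16.0 − 9.5)/2 = 3.25 m; q_4 = 0.44 × 1.94 × 3.25 = 2.774 m³/s
w_5 = (22.6 − 12.1)/2 = 5.25 m; q_5 = 0.44 × 1.37 × 5.25 = 3.165 m³/s
w_6 = (25.0 − 16.0)/2 = 4.5 m; q_6 = 0.29 × 1.12 × 4.5 = 1.462 m³/s
Stations 1, 7 contribute zero (depth or velocity is 0).
Q = Σ qᵢ = 12.84 m³/s
= 12.84 × 3600 = 46240 m³/h

46200 m³/h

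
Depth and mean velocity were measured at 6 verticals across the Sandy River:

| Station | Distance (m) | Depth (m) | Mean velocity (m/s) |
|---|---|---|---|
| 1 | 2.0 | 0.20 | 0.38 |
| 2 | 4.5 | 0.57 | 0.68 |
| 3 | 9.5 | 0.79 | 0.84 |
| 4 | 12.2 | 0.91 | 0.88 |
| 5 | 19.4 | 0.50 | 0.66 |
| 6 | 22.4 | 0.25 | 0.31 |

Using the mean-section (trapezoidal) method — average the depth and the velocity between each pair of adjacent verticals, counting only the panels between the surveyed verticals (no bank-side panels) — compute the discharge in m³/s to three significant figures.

9.52 m³/s

Panel 1-2: Δb = 2.5 m, d̄ = (0.20+0.57)/2 = 0.385, v̄ = (0.38+0.68)/2 = 0.53 → q = 2.5×0.385×0.53 = 0.5101 m³/s
Panel 2-3: Δb = 5 m, d̄ = (0.57+0.79)/2 = 0.68, v̄ = (0.68+0.84)/2 = 0.76 → q = 5×0.68×0.76 = 2.584 m³/s
Panel 3-4: Δb = 2.7 m, d̄ = (0.79+0.91)/2 = 0.85, v̄ = (0.84+0.88)/2 = 0.86 → q = 2.7×0.85×0.86 = 1.974 m³/s
Panel 4-5: Δb = 7.2 m, d̄ = (0.91+0.50)/2 = 0.705, v̄ = (0.88+0.66)/2 = 0.77 → q = 7.2×0.705×0.77 = 3.909 m³/s
Panel 5-6: Δb = 3 m, d̄ = (0.50+0.25)/2 = 0.375, v̄ = (0.66+0.31)/2 = 0.485 → q = 3×0.375×0.485 = 0.5456 m³/s
Q = Σ q = 9.522 m³/s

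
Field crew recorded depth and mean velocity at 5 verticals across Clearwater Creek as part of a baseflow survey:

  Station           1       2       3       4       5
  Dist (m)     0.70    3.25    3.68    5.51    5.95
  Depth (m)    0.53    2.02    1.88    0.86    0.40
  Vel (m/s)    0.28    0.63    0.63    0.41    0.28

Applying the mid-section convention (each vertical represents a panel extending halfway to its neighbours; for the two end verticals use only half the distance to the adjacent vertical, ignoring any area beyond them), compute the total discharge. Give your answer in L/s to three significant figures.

3850 L/s

w_1 = (3.25 − 0.70)/2 = 1.275 m; q_1 = 0.28 × 0.53 × 1.275 = 0.1892 m³/s
w_2 = (3.68 − 0.70)/2 = 1.49 m; q_2 = 0.63 × 2.02 × 1.49 = 1.896 m³/s
w_3 = (5.51 − 3.25)/2 = 1.13 m; q_3 = 0.63 × 1.88 × 1.13 = 1.338 m³/s
w_4 = (5.95 − 3.68)/2 = 1.135 m; q_4 = 0.41 × 0.86 × 1.135 = 0.4002 m³/s
w_5 = (5.95 − 5.51)/2 = 0.22 m; q_5 = 0.28 × 0.40 × 0.22 = 0.02464 m³/s
Q = Σ qᵢ = 3.849 m³/s
= 3.849 × 1000 = 3849 L/s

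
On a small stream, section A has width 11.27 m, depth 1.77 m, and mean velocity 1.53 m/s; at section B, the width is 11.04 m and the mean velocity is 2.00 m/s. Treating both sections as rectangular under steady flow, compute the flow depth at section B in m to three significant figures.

Q = A₁V₁ = (11.27×1.77) × 1.53 = 30.52 m³/s
d₂ = Q/(b₂ V₂) = 30.52/(11.04×2.00) = 1.382 m

1.38 m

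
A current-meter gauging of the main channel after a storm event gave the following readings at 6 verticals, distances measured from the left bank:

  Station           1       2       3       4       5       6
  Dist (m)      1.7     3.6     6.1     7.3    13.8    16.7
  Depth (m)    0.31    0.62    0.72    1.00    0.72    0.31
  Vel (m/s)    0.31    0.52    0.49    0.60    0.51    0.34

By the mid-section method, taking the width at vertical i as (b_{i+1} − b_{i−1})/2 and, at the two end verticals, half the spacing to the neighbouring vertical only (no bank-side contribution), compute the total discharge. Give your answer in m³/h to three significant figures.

20300 m³/h

w_1 = (3.6 − 1.7)/2 = 0.95 m; q_1 = 0.31 × 0.31 × 0.95 = 0.09130 m³/s
w_2 = (6.1 − 1.7)/2 = 2.2 m; q_2 = 0.52 × 0.62 × 2.2 = 0.7093 m³/s
w_3 = (7.3 − 3.6)/2 = 1.85 m; q_3 = 0.49 × 0.72 × 1.85 = 0.6527 m³/s
w_4 = (13.8 − 6.1)/2 = 3.85 m; q_4 = 0.60 × 1.00 × 3.85 = 2.310 m³/s
w_5 = (16.7 − 7.3)/2 = 4.7 m; q_5 = 0.51 × 0.72 × 4.7 = 1.726 m³/s
w_6 = (16.7 − 13.8)/2 = 1.45 m; q_6 = 0.34 × 0.31 × 1.45 = 0.1528 m³/s
Q = Σ qᵢ = 5.642 m³/s
= 5.642 × 3600 = 20310 m³/h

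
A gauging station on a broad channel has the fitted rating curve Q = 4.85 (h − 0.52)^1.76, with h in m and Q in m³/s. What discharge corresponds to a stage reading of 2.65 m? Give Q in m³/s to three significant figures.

18.4 m³/s

Q = 4.85 × (2.65 − 0.52)^1.76 = 4.85 × 2.13^1.76 = 18.35 m³/s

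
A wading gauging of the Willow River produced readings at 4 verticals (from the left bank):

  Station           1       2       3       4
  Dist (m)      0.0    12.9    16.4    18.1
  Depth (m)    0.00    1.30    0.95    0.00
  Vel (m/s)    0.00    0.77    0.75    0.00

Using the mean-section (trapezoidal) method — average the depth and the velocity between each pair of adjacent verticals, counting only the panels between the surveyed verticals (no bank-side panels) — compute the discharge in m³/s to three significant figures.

6.52 m³/s

Panel 1-2: Δb = 12.9 m, d̄ = (0.00+1.30)/2 = 0.65, v̄ = (0.00+0.77)/2 = 0.385 → q = 12.9×0.65×0.385 = 3.228 m³/s
Panel 2-3: Δb = 3.5 m, d̄ = (1.30+0.95)/2 = 1.125, v̄ = (0.77+0.75)/2 = 0.76 → q = 3.5×1.125×0.76 = 2.993 m³/s
Panel 3-4: Δb = 1.7 m, d̄ = (0.95+0.00)/2 = 0.475, v̄ = (0.75+0.00)/2 = 0.375 → q = 1.7×0.475×0.375 = 0.3028 m³/s
Q = Σ q = 6.524 m³/s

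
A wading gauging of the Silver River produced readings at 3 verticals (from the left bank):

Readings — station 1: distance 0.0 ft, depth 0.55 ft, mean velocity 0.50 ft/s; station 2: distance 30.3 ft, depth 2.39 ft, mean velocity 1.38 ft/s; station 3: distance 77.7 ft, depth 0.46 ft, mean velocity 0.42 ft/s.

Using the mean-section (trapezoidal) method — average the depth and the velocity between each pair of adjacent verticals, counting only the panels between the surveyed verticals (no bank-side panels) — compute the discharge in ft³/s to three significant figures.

Panel 1-2: Δb = 30.3 ft, d̄ = (0.55+2.39)/2 = 1.47, v̄ = (0.50+1.38)/2 = 0.94 → q = 30.3×1.47×0.94 = 41.87 ft³/s
Panel 2-3: Δb = 47.4 ft, d̄ = (2.39+0.46)/2 = 1.425, v̄ = (1.38+0.42)/2 = 0.9 → q = 47.4×1.425×0.9 = 60.79 ft³/s
Q = Σ q = 102.7 ft³/s

103 ft³/s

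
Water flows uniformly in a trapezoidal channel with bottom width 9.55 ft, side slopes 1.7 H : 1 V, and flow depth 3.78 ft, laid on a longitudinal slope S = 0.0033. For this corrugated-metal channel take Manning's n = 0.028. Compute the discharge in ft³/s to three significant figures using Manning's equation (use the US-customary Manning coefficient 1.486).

A = (b + z·y)·y = (9.55 + 1.7×3.78)×3.78 = 60.39 ft²
P = b + 2y√(1+z²) = 9.55 + 2×3.78×√(1+1.7²) = 24.46 ft
R = A/P = 60.39/24.46 = 2.469 ft
Q = (1.486/n)·A·R^(2/3)·S^(1/2) = (1.486/0.028) × 60.39 × 2.469^(2/3) × 0.0033^(1/2) = 336.3 ft³/s

336 ft³/s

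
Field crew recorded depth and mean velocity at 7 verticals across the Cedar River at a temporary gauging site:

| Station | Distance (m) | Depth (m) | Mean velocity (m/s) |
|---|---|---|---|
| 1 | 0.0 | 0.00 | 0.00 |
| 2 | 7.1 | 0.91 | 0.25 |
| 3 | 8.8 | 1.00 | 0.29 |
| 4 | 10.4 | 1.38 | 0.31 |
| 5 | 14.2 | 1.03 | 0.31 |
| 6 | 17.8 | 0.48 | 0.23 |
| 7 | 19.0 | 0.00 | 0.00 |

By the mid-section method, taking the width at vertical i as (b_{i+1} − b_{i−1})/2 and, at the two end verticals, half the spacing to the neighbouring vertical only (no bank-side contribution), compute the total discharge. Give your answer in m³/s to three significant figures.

w_2 = (8.8 − 0.0)/2 = 4.4 m; q_2 = 0.25 × 0.91 × 4.4 = 1.001 m³/s
w_3 = (10.4 − 7.1)/2 = 1.65 m; q_3 = 0.29 × 1.00 × 1.65 = 0.4785 m³/s
w_4 = (14.2 − 8.8)/2 = 2.7 m; q_4 = 0.31 × 1.38 × 2.7 = 1.155 m³/s
w_5 = (17.8 − 10.4)/2 = 3.7 m; q_5 = 0.31 × 1.03 × 3.7 = 1.181 m³/s
w_6 = (19.0 − 14.2)/2 = 2.4 m; q_6 = 0.23 × 0.48 × 2.4 = 0.2650 m³/s
Stations 1, 7 contribute zero (depth or velocity is 0).
Q = Σ qᵢ = 4.081 m³/s

4.08 m³/s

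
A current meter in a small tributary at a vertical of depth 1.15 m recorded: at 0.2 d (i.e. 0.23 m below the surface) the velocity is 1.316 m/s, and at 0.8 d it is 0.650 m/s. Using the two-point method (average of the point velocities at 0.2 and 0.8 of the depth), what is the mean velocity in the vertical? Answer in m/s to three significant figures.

v̄ = (1.316 + 0.650) / 2 = 0.9830 m/s

0.983 m/s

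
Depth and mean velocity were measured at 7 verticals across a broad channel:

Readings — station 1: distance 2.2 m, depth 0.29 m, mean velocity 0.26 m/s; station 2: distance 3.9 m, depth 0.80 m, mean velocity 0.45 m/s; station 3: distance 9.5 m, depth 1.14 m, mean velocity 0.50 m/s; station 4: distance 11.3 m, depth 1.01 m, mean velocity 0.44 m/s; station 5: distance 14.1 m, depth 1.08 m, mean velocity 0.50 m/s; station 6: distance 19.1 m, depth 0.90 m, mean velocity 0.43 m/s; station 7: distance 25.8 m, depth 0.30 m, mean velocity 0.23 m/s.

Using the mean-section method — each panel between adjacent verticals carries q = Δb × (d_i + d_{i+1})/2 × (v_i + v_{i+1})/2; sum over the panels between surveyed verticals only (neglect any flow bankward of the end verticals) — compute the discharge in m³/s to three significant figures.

8.82 m³/s

Panel 1-2: Δb = 1.7 m, d̄ = (0.29+0.80)/2 = 0.545, v̄ = (0.26+0.45)/2 = 0.355 → q = 1.7×0.545×0.355 = 0.3289 m³/s
Panel 2-3: Δb = 5.6 m, d̄ = (0.80+1.14)/2 = 0.97, v̄ = (0.45+0.50)/2 = 0.475 → q = 5.6×0.97×0.475 = 2.580 m³/s
Panel 3-4: Δb = 1.8 m, d̄ = (1.14+1.01)/2 = 1.075, v̄ = (0.50+0.44)/2 = 0.47 → q = 1.8×1.075×0.47 = 0.9095 m³/s
Panel 4-5: Δb = 2.8 m, d̄ = (1.01+1.08)/2 = 1.045, v̄ = (0.44+0.50)/2 = 0.47 → q = 2.8×1.045×0.47 = 1.375 m³/s
Panel 5-6: Δb = 5 m, d̄ = (1.08+0.90)/2 = 0.99, v̄ = (0.50+0.43)/2 = 0.465 → q = 5×0.99×0.465 = 2.302 m³/s
Panel 6-7: Δb = 6.7 m, d̄ = (0.90+0.30)/2 = 0.6, v̄ = (0.43+0.23)/2 = 0.33 → q = 6.7×0.6×0.33 = 1.327 m³/s
Q = Σ q = 8.822 m³/s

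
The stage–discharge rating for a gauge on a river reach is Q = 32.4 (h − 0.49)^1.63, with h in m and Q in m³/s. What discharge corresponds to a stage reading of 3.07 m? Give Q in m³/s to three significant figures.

152 m³/s

Q = 32.4 × (3.07 − 0.49)^1.63 = 32.4 × 2.58^1.63 = 151.9 m³/s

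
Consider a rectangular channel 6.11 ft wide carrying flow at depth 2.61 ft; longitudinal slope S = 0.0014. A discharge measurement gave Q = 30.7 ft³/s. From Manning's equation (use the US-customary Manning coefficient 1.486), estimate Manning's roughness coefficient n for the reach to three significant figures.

A = b·y = 6.11 × 2.61 = 15.95 ft²
P = b + 2y = 6.11 + 2×2.61 = 11.33 ft
R = A/P = 15.95/11.33 = 1.408 ft
n = (1.486/Q)·A·R^(2/3)·S^(1/2) = (1.486/30.7) × 15.95 × 1.256 × 0.03742 = 0.03627

0.0363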